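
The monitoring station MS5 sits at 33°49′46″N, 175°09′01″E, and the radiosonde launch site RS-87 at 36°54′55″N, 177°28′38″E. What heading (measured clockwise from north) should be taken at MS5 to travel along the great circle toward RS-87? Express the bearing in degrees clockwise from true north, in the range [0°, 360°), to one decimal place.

MS5: φ = +33.82944°, λ = +175.15028°
RS-87: φ = +36.91528°, λ = +177.47722°
Δλ = 2.3269°
y = sin Δλ · cos φ₂ = 0.032462
x = cos φ₁ sin φ₂ − sin φ₁ cos φ₂ cos Δλ = 0.054199
θ = atan2(y, x) = 30.9192° → 30.9192° (mod 360°)

30.9°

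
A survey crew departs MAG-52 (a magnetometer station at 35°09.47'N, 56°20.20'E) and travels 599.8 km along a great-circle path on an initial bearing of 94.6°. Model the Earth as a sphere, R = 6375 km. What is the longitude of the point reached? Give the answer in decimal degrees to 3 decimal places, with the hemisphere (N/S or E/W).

MAG-52: φ = +35.15783°, λ = +56.33667°
δ = d/R = 599.8/6375 = 0.094086 rad
φ₂ = arcsin(sin φ₁ cos δ + cos φ₁ sin δ cos θ)
   = arcsin(0.57583·0.99558 + 0.81757·0.09395·-0.08020) = 34.54992°
λ₂ = λ₁ + atan2(sin θ sin δ cos φ₁, cos δ − sin φ₁ sin φ₂) = 62.86517°

62.865°E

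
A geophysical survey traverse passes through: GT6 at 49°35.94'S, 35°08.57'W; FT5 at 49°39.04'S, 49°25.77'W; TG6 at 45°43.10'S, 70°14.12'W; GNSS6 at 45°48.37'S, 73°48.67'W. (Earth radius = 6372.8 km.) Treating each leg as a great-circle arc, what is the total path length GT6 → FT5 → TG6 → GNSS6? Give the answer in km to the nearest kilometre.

GT6: φ = -49.59900°, λ = -35.14283°
FT5: φ = -49.65067°, λ = -49.42950°
TG6: φ = -45.71833°, λ = -70.23533°
GNSS6: φ = -45.80617°, λ = -73.81117°
GT6→FT5: c = 0.161285 rad, d = 1027.84 km
FT5→TG6: c = 0.252991 rad, d = 1612.26 km
TG6→GNSS6: c = 0.043563 rad, d = 277.62 km
Total = 1027.84 + 1612.26 + 277.62 = 2917.72 km

2918 km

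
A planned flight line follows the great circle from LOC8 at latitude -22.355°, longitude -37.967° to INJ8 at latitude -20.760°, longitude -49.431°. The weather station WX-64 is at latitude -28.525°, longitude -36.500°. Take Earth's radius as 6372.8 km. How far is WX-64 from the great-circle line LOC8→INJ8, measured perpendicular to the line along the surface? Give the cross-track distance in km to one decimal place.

δ₁₃ = central angle LOC8→WX-64 = 0.110137 rad  (haversine)
θ₁₃ = bearing LOC8→WX-64 = 168.191°,  θ₁₂ = bearing LOC8→INJ8 = 276.367°
dₓₜ = R·arcsin(sin δ₁₃ · sin(θ₁₃ − θ₁₂)) = 6372.8·arcsin(0.10991·sin(-108.176°)) = -666.727 km
|dₓₜ| = 666.727 km

666.7 km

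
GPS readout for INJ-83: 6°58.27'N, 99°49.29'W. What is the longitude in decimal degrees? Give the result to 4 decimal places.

99° + 49.29′/60 = 99 + 0.82150 = 99.8215°

99.8215°W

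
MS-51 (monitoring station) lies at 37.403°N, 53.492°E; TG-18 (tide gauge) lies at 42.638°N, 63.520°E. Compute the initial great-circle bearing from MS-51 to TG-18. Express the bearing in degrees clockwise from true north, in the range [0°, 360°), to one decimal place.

Δλ = 10.0280°
y = sin Δλ · cos φ₂ = 0.128098
x = cos φ₁ sin φ₂ − sin φ₁ cos φ₂ cos Δλ = 0.098067
θ = atan2(y, x) = 52.5636° → 52.5636° (mod 360°)

52.6°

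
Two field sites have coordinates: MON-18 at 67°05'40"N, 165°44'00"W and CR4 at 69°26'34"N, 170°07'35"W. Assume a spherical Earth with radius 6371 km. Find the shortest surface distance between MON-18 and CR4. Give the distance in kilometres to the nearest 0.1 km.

MON-18: φ = +67.09444°, λ = -165.73333°
CR4: φ = +69.44278°, λ = -170.12639°
Δφ = 2.3483°,  Δλ = -4.3931°
a = sin²(Δφ/2) + cos φ₁ cos φ₂ sin²(Δλ/2) = 0.000621
c = 2·arcsin(√a) = 0.049832 rad = 2.8551°
d = R·c = 6371 × 0.049832 = 317.5 km

317.5 km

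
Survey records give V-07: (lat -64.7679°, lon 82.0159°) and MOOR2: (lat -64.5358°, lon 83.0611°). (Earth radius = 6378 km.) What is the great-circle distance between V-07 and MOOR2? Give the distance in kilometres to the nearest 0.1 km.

56.1 km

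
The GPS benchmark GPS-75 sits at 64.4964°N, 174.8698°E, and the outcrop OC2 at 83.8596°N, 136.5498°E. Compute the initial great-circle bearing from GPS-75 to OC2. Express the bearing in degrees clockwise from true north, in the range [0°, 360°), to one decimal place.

349.3°

Δλ = -38.3200°
y = sin Δλ · cos φ₂ = -0.066324
x = cos φ₁ sin φ₂ − sin φ₁ cos φ₂ cos Δλ = 0.352354
θ = atan2(y, x) = -10.6601° → 349.3399° (mod 360°)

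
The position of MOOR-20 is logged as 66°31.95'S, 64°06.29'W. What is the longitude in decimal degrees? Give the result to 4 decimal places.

64° + 6.29′/60 = 64 + 0.10483 = 64.1048°

64.1048°W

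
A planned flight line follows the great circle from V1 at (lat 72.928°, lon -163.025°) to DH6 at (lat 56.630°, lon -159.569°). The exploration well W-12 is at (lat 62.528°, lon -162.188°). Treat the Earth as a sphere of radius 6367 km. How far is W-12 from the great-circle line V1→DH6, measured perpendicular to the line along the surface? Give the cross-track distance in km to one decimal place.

δ₁₃ = central angle V1→W-12 = 0.181594 rad  (haversine)
θ₁₃ = bearing V1→W-12 = 177.862°,  θ₁₂ = bearing V1→DH6 = 173.239°
dₓₜ = R·arcsin(sin δ₁₃ · sin(θ₁₃ − θ₁₂)) = 6367·arcsin(0.18060·sin(4.623°)) = 92.678 km
|dₓₜ| = 92.678 km

92.7 km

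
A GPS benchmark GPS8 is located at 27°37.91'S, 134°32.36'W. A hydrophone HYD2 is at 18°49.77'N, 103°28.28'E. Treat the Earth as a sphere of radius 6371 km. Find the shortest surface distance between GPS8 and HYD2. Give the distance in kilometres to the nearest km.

GPS8: φ = -27.63183°, λ = -134.53933°
HYD2: φ = +18.82950°, λ = +103.47133°
Δφ = 46.4613°,  Δλ = -121.9893°
a = sin²(Δφ/2) + cos φ₁ cos φ₂ sin²(Δλ/2) = 0.796956
c = 2·arcsin(√a) = 2.206708 rad = 126.4351°
d = R·c = 6371 × 2.206708 = 14058.9 km

14059 km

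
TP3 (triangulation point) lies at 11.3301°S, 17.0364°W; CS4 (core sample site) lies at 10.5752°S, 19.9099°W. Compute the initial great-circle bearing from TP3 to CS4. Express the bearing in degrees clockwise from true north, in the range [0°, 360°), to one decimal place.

Δλ = -2.8735°
y = sin Δλ · cos φ₂ = -0.049280
x = cos φ₁ sin φ₂ − sin φ₁ cos φ₂ cos Δλ = 0.012932
θ = atan2(y, x) = -75.2956° → 284.7044° (mod 360°)

284.7°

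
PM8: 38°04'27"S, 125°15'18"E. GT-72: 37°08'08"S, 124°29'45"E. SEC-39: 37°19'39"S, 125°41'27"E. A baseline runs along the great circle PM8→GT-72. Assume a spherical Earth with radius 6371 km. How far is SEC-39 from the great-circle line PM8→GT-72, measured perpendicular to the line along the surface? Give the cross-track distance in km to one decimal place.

PM8: φ = -38.07417°, λ = +125.25500°
GT-72: φ = -37.13556°, λ = +124.49583°
SEC-39: φ = -37.32750°, λ = +125.69083°
δ₁₃ = central angle PM8→SEC-39 = 0.014354 rad  (haversine)
θ₁₃ = bearing PM8→SEC-39 = 24.923°,  θ₁₂ = bearing PM8→GT-72 = 327.117°
dₓₜ = R·arcsin(sin δ₁₃ · sin(θ₁₃ − θ₁₂)) = 6371·arcsin(0.01435·sin(-302.194°)) = 77.390 km
|dₓₜ| = 77.390 km

77.4 km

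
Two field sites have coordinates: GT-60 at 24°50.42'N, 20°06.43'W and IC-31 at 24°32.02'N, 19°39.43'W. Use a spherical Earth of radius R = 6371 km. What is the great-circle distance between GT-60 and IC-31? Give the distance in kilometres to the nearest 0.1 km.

56.8 km

GT-60: φ = +24.84033°, λ = -20.10717°
IC-31: φ = +24.53367°, λ = -19.65717°
Δφ = -0.3067°,  Δλ = 0.4500°
a = sin²(Δφ/2) + cos φ₁ cos φ₂ sin²(Δλ/2) = 0.000020
c = 2·arcsin(√a) = 0.008920 rad = 0.5111°
d = R·c = 6371 × 0.008920 = 56.8 km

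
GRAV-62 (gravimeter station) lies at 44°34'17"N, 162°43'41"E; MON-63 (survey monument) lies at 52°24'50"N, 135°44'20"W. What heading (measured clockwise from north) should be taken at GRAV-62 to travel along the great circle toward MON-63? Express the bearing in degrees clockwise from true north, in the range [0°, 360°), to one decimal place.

GRAV-62: φ = +44.57139°, λ = +162.72806°
MON-63: φ = +52.41389°, λ = -135.73889°
Δλ = 61.5331°
y = sin Δλ · cos φ₂ = 0.536205
x = cos φ₁ sin φ₂ − sin φ₁ cos φ₂ cos Δλ = 0.360477
θ = atan2(y, x) = 56.0881° → 56.0881° (mod 360°)

56.1°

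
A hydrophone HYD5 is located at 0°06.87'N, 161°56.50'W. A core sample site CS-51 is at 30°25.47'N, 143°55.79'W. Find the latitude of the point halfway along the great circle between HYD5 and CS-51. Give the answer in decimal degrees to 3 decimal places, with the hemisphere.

15.450°N

HYD5: φ = +0.11450°, λ = -161.94167°
CS-51: φ = +30.42450°, λ = -143.92983°
Bx = cos φ₂ cos Δλ = 0.820038,  By = cos φ₂ sin Δλ = 0.266634
φₘ = atan2(sin φ₁ + sin φ₂, √((cos φ₁ + Bx)² + By²)) = 15.45002°
λₘ = λ₁ + atan2(By, cos φ₁ + Bx) = -153.60717°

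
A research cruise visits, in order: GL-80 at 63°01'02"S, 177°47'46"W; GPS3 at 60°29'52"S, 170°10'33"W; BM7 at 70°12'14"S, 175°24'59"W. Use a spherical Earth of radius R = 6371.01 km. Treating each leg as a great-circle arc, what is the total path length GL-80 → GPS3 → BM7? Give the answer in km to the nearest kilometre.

GL-80: φ = -63.01722°, λ = -177.79611°
GPS3: φ = -60.49778°, λ = -170.17583°
BM7: φ = -70.20389°, λ = -175.41639°
GL-80→GPS3: c = 0.076699 rad, d = 488.65 km
GPS3→BM7: c = 0.173490 rad, d = 1105.31 km
Total = 488.65 + 1105.31 = 1593.95 km

1594 km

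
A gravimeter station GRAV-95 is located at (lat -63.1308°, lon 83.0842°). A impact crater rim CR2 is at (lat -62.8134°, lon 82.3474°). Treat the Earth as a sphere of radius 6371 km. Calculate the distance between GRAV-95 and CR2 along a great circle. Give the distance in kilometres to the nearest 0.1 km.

Δφ = 0.3174°,  Δλ = -0.7368°
a = sin²(Δφ/2) + cos φ₁ cos φ₂ sin²(Δλ/2) = 0.000016
c = 2·arcsin(√a) = 0.008052 rad = 0.4613°
d = R·c = 6371 × 0.008052 = 51.3 km

51.3 km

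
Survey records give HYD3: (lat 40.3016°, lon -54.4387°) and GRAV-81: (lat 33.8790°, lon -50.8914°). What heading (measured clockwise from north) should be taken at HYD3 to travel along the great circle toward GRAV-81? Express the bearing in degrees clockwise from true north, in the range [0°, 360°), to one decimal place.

155.1°

Δλ = 3.5473°
y = sin Δλ · cos φ₂ = 0.051368
x = cos φ₁ sin φ₂ − sin φ₁ cos φ₂ cos Δλ = -0.110832
θ = atan2(y, x) = 155.1336° → 155.1336° (mod 360°)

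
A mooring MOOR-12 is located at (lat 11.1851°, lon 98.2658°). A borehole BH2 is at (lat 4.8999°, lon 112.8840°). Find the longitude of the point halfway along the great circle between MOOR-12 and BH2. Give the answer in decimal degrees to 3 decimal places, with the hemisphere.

Bx = cos φ₂ cos Δλ = 0.964093,  By = cos φ₂ sin Δλ = 0.251454
φₘ = atan2(sin φ₁ + sin φ₂, √((cos φ₁ + Bx)² + By²)) = 8.10751°
λₘ = λ₁ + atan2(By, cos φ₁ + Bx) = 105.63191°

105.632°E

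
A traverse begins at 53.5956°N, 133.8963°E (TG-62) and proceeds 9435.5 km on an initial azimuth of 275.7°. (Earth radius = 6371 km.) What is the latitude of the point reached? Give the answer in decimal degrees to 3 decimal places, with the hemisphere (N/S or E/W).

7.520°N

δ = d/R = 9435.5/6371 = 1.481008 rad
φ₂ = arcsin(sin φ₁ cos δ + cos φ₁ sin δ cos θ)
   = arcsin(0.80485·0.08967 + 0.59348·0.99597·0.09932) = 7.52022°
λ₂ = λ₁ + atan2(sin θ sin δ cos φ₁, cos δ − sin φ₁ sin φ₂) = 42.37044°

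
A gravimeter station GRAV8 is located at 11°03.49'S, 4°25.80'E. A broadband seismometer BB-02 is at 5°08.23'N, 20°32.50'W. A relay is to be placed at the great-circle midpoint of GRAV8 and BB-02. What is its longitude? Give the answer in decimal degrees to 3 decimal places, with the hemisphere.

8.149°W

GRAV8: φ = -11.05817°, λ = +4.43000°
BB-02: φ = +5.13717°, λ = -20.54167°
Bx = cos φ₂ cos Δλ = 0.902875,  By = cos φ₂ sin Δλ = -0.420474
φₘ = atan2(sin φ₁ + sin φ₂, √((cos φ₁ + Bx)² + By²)) = -3.03208°
λₘ = λ₁ + atan2(By, cos φ₁ + Bx) = -8.14919°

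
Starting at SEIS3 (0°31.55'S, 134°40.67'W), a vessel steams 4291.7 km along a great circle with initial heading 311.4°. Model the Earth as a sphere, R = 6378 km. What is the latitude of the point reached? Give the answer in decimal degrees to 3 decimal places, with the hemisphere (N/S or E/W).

SEIS3: φ = -0.52583°, λ = -134.67783°
δ = d/R = 4291.7/6378 = 0.672891 rad
φ₂ = arcsin(sin φ₁ cos δ + cos φ₁ sin δ cos θ)
   = arcsin(-0.00918·0.78202 + 0.99996·0.62325·0.66131) = 23.88912°
λ₂ = λ₁ + atan2(sin θ sin δ cos φ₁, cos δ − sin φ₁ sin φ₂) = -165.42895°

23.889°N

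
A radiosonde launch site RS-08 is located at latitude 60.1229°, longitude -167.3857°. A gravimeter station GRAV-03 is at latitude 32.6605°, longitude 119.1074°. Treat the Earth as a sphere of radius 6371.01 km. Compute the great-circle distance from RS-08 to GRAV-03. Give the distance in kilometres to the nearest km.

6011 km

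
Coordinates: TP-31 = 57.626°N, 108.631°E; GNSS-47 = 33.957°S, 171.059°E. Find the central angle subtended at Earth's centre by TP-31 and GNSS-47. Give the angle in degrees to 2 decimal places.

Δφ = -91.5830°,  Δλ = 62.4280°
a = sin²(Δφ/2) + cos φ₁ cos φ₂ sin²(Δλ/2) = 0.633091
c = 2·arcsin(√a) = 1.840227 rad = 105.4372°

105.44°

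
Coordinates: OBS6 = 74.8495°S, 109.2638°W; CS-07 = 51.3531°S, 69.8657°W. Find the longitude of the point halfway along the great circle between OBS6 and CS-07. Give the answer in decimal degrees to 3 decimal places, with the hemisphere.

81.215°W

Bx = cos φ₂ cos Δλ = 0.482600,  By = cos φ₂ sin Δλ = 0.396385
φₘ = atan2(sin φ₁ + sin φ₂, √((cos φ₁ + Bx)² + By²)) = -64.23208°
λₘ = λ₁ + atan2(By, cos φ₁ + Bx) = -81.21476°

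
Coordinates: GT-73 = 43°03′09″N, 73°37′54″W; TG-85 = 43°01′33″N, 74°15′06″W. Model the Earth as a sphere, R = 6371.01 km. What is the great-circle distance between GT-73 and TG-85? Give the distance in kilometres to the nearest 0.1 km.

GT-73: φ = +43.05250°, λ = -73.63167°
TG-85: φ = +43.02583°, λ = -74.25167°
Δφ = -0.0267°,  Δλ = -0.6200°
a = sin²(Δφ/2) + cos φ₁ cos φ₂ sin²(Δλ/2) = 0.000016
c = 2·arcsin(√a) = 0.007923 rad = 0.4539°
d = R·c = 6371.01 × 0.007923 = 50.5 km

50.5 km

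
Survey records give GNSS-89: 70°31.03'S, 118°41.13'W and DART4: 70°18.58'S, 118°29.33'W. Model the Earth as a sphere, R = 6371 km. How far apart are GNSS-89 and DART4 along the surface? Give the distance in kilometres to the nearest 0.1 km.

GNSS-89: φ = -70.51717°, λ = -118.68550°
DART4: φ = -70.30967°, λ = -118.48883°
Δφ = 0.2075°,  Δλ = 0.1967°
a = sin²(Δφ/2) + cos φ₁ cos φ₂ sin²(Δλ/2) = 0.000004
c = 2·arcsin(√a) = 0.003800 rad = 0.2177°
d = R·c = 6371 × 0.003800 = 24.2 km

24.2 km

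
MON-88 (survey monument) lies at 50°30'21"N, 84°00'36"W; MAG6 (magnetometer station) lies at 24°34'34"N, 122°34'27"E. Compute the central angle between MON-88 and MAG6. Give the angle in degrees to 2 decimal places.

101.32°

MON-88: φ = +50.50583°, λ = -84.01000°
MAG6: φ = +24.57611°, λ = +122.57417°
Δφ = -25.9297°,  Δλ = -153.4158°
a = sin²(Δφ/2) + cos φ₁ cos φ₂ sin²(Δλ/2) = 0.598145
c = 2·arcsin(√a) = 1.768369 rad = 101.3201°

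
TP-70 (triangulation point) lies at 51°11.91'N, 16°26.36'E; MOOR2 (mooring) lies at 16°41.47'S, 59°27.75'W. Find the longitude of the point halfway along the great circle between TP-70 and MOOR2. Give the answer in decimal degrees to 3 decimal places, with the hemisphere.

30.772°W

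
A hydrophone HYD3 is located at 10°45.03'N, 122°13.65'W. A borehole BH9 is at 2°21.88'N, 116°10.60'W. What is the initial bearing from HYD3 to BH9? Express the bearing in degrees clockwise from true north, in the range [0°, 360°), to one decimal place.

HYD3: φ = +10.75050°, λ = -122.22750°
BH9: φ = +2.36467°, λ = -116.17667°
Δλ = 6.0508°
y = sin Δλ · cos φ₂ = 0.105321
x = cos φ₁ sin φ₂ − sin φ₁ cos φ₂ cos Δλ = -0.144800
θ = atan2(y, x) = 143.9696° → 143.9696° (mod 360°)

144.0°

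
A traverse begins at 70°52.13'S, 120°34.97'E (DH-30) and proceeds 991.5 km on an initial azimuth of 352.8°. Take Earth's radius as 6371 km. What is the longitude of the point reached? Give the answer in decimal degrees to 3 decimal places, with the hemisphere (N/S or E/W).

DH-30: φ = -70.86883°, λ = +120.58283°
δ = d/R = 991.5/6371 = 0.155627 rad
φ₂ = arcsin(sin φ₁ cos δ + cos φ₁ sin δ cos θ)
   = arcsin(-0.94477·0.98791 + 0.32773·0.15500·0.99211) = -62.00091°
λ₂ = λ₁ + atan2(sin θ sin δ cos φ₁, cos δ − sin φ₁ sin φ₂) = 118.21120°

118.211°E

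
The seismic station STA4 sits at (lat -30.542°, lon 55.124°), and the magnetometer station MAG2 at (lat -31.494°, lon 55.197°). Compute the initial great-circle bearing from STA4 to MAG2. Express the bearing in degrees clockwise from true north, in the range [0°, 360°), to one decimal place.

Δλ = 0.0730°
y = sin Δλ · cos φ₂ = 0.001086
x = cos φ₁ sin φ₂ − sin φ₁ cos φ₂ cos Δλ = -0.016615
θ = atan2(y, x) = 176.2589° → 176.2589° (mod 360°)

176.3°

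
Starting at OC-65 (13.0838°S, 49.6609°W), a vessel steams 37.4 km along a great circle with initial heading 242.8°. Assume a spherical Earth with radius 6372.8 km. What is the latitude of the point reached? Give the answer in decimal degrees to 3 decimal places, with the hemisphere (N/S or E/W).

13.237°S

δ = d/R = 37.4/6372.8 = 0.005869 rad
φ₂ = arcsin(sin φ₁ cos δ + cos φ₁ sin δ cos θ)
   = arcsin(-0.22638·0.99998 + 0.97404·0.00587·-0.45710) = -13.23732°
λ₂ = λ₁ + atan2(sin θ sin δ cos φ₁, cos δ − sin φ₁ sin φ₂) = -49.96813°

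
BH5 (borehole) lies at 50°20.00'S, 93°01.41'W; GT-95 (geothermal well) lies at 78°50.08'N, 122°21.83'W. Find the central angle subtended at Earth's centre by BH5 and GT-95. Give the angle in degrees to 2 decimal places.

BH5: φ = -50.33333°, λ = -93.02350°
GT-95: φ = +78.83467°, λ = -122.36383°
Δφ = 129.1680°,  Δλ = -29.3403°
a = sin²(Δφ/2) + cos φ₁ cos φ₂ sin²(Δλ/2) = 0.823726
c = 2·arcsin(√a) = 2.275032 rad = 130.3498°

130.35°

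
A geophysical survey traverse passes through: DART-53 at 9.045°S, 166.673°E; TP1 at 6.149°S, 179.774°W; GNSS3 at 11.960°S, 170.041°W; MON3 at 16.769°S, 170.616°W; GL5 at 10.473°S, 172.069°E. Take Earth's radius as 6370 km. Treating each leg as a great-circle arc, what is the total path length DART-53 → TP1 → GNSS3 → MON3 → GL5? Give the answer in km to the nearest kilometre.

DART-53→TP1: c = 0.239819 rad, d = 1527.65 km
TP1→GNSS3: c = 0.195961 rad, d = 1248.27 km
GNSS3→MON3: c = 0.084494 rad, d = 538.22 km
MON3→GL5: c = 0.313366 rad, d = 1996.14 km
Total = 1527.65 + 1248.27 + 538.22 + 1996.14 = 5310.28 km

5310 km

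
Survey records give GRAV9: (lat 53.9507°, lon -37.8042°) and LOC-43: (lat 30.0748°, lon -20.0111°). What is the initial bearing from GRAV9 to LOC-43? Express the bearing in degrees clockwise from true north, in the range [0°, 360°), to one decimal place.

Δλ = 17.7931°
y = sin Δλ · cos φ₂ = 0.264441
x = cos φ₁ sin φ₂ − sin φ₁ cos φ₂ cos Δλ = -0.371289
θ = atan2(y, x) = 144.5407° → 144.5407° (mod 360°)

144.5°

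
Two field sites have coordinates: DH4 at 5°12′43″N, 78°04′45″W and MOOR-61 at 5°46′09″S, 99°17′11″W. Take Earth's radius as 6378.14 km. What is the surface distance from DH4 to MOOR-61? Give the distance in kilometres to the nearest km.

2655 km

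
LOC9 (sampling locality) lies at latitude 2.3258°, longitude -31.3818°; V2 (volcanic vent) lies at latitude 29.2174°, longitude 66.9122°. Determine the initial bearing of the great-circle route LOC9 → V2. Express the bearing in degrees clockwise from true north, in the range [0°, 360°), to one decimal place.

Δλ = 98.2940°
y = sin Δλ · cos φ₂ = 0.863645
x = cos φ₁ sin φ₂ − sin φ₁ cos φ₂ cos Δλ = 0.492832
θ = atan2(y, x) = 60.2891° → 60.2891° (mod 360°)

60.3°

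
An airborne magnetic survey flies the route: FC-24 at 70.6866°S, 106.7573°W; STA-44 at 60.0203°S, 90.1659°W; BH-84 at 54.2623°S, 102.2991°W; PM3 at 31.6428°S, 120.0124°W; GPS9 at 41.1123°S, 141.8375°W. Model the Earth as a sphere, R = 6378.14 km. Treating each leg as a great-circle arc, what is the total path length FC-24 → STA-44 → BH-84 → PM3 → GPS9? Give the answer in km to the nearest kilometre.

FC-24→STA-44: c = 0.220258 rad, d = 1404.84 km
STA-44→BH-84: c = 0.152233 rad, d = 970.97 km
BH-84→PM3: c = 0.452160 rad, d = 2883.94 km
PM3→GPS9: c = 0.346996 rad, d = 2213.19 km
Total = 1404.84 + 970.97 + 2883.94 + 2213.19 = 7472.93 km

7473 km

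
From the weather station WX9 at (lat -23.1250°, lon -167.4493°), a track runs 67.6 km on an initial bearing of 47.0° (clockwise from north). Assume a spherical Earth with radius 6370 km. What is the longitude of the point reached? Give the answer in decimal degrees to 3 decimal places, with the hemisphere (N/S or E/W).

166.967°W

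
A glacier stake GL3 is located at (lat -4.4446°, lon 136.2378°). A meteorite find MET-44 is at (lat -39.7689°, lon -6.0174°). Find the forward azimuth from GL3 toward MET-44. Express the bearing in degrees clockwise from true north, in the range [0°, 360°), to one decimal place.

214.5°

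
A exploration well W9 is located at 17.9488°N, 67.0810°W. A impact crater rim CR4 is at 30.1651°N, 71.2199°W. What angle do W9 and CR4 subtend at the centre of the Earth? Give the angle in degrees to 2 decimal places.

12.78°

Δφ = 12.2163°,  Δλ = -4.1389°
a = sin²(Δφ/2) + cos φ₁ cos φ₂ sin²(Δλ/2) = 0.012395
c = 2·arcsin(√a) = 0.223125 rad = 12.7841°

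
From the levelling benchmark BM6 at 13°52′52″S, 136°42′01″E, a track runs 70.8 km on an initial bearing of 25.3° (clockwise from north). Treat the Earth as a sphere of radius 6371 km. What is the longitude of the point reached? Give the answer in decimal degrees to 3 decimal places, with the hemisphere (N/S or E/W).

BM6: φ = -13.88111°, λ = +136.70028°
δ = d/R = 70.8/6371 = 0.011113 rad
φ₂ = arcsin(sin φ₁ cos δ + cos φ₁ sin δ cos θ)
   = arcsin(-0.23991·0.99994 + 0.97080·0.01111·0.90408) = -13.30531°
λ₂ = λ₁ + atan2(sin θ sin δ cos φ₁, cos δ − sin φ₁ sin φ₂) = 136.97989°

136.980°E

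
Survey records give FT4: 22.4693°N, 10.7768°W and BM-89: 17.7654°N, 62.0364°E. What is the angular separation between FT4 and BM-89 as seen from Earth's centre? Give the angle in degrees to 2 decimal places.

67.87°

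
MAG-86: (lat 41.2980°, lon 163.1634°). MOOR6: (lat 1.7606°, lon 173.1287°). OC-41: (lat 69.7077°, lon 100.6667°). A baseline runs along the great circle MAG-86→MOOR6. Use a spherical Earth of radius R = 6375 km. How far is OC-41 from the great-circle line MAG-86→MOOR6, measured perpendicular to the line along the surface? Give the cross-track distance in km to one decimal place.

δ₁₃ = central angle MAG-86→OC-41 = 0.738710 rad  (haversine)
θ₁₃ = bearing MAG-86→OC-41 = 332.816°,  θ₁₂ = bearing MAG-86→MOOR6 = 164.569°
dₓₜ = R·arcsin(sin δ₁₃ · sin(θ₁₃ − θ₁₂)) = 6375·arcsin(0.67333·sin(168.247°)) = 877.116 km
|dₓₜ| = 877.116 km

877.1 km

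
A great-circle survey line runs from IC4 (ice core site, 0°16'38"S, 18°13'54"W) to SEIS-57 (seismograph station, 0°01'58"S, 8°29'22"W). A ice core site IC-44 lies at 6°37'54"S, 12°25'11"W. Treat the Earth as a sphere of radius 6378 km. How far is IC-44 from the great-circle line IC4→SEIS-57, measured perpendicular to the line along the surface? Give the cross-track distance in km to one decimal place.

IC4: φ = -0.27722°, λ = -18.23167°
SEIS-57: φ = -0.03278°, λ = -8.48944°
IC-44: φ = -6.63167°, λ = -12.41972°
δ₁₃ = central angle IC4→IC-44 = 0.150139 rad  (haversine)
θ₁₃ = bearing IC4→IC-44 = 137.741°,  θ₁₂ = bearing IC4→SEIS-57 = 88.579°
dₓₜ = R·arcsin(sin δ₁₃ · sin(θ₁₃ − θ₁₂)) = 6378·arcsin(0.14958·sin(49.162°)) = 723.304 km
|dₓₜ| = 723.304 km

723.3 km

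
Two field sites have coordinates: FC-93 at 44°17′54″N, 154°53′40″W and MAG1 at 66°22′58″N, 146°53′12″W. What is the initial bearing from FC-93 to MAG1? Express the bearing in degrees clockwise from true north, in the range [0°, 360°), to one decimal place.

FC-93: φ = +44.29833°, λ = -154.89444°
MAG1: φ = +66.38278°, λ = -146.88667°
Δλ = 8.0078°
y = sin Δλ · cos φ₂ = 0.055810
x = cos φ₁ sin φ₂ − sin φ₁ cos φ₂ cos Δλ = 0.378701
θ = atan2(y, x) = 8.3835° → 8.3835° (mod 360°)

8.4°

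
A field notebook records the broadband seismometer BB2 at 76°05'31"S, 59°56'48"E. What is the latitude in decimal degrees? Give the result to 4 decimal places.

76° + 5′/60 + 31″/3600 = 76 + 0.08333 + 0.00861 = 76.0919°

76.0919°S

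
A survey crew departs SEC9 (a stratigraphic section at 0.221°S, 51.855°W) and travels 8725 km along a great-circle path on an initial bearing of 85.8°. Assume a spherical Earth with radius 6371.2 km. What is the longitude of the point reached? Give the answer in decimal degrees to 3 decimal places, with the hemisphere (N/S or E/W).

26.563°E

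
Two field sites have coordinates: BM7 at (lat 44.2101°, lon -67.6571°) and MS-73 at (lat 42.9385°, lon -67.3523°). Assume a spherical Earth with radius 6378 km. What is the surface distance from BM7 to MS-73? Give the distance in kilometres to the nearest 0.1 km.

143.7 km

Δφ = -1.2716°,  Δλ = 0.3048°
a = sin²(Δφ/2) + cos φ₁ cos φ₂ sin²(Δλ/2) = 0.000127
c = 2·arcsin(√a) = 0.022526 rad = 1.2906°
d = R·c = 6378 × 0.022526 = 143.7 km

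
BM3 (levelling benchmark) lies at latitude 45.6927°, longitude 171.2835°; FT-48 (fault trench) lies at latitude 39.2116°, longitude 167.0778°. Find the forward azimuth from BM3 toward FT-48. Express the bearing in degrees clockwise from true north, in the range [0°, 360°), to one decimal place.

207.0°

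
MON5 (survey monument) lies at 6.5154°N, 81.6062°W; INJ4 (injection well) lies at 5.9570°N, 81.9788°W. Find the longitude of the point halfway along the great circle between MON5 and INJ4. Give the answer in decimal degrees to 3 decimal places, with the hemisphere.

Bx = cos φ₂ cos Δλ = 0.994579,  By = cos φ₂ sin Δλ = -0.006468
φₘ = atan2(sin φ₁ + sin φ₂, √((cos φ₁ + Bx)² + By²)) = 6.23623°
λₘ = λ₁ + atan2(By, cos φ₁ + Bx) = -81.79260°

81.793°W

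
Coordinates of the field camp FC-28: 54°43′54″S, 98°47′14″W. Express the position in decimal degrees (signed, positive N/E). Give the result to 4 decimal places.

lat: 54.7317° S → -54.7317°
lon: 98.7872° W → -98.7872°

-54.7317°, -98.7872°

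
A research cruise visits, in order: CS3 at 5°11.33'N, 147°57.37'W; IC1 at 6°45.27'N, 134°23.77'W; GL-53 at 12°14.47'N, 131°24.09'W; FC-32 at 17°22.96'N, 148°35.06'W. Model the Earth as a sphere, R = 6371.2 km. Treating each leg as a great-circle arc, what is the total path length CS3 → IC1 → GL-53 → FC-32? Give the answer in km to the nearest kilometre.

4135 km

CS3: φ = +5.18883°, λ = -147.95617°
IC1: φ = +6.75450°, λ = -134.39617°
GL-53: φ = +12.24117°, λ = -131.40150°
FC-32: φ = +17.38267°, λ = -148.58433°
CS3→IC1: c = 0.236950 rad, d = 1509.65 km
IC1→GL-53: c = 0.108744 rad, d = 692.83 km
GL-53→FC-32: c = 0.303320 rad, d = 1932.51 km
Total = 1509.65 + 692.83 + 1932.51 = 4135.00 km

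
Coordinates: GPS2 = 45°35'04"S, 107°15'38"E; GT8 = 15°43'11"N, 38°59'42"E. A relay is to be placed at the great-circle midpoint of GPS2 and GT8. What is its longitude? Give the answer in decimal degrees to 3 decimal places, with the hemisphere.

GPS2: φ = -45.58444°, λ = +107.26056°
GT8: φ = +15.71972°, λ = +38.99500°
Bx = cos φ₂ cos Δλ = 0.356455,  By = cos φ₂ sin Δλ = -0.894168
φₘ = atan2(sin φ₁ + sin φ₂, √((cos φ₁ + Bx)² + By²)) = -17.76289°
λₘ = λ₁ + atan2(By, cos φ₁ + Bx) = 67.01268°

67.013°E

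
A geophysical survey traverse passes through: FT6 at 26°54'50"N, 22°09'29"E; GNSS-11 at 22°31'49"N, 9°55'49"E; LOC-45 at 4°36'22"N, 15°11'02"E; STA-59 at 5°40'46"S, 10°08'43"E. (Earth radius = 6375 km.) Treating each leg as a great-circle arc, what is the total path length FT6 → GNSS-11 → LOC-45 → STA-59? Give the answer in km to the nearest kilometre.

4675 km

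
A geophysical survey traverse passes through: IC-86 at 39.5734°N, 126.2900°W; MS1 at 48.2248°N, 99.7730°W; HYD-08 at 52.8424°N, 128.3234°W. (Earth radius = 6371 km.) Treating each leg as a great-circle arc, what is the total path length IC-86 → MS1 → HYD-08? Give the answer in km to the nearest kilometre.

IC-86→MS1: c = 0.363662 rad, d = 2316.89 km
MS1→HYD-08: c = 0.324465 rad, d = 2067.16 km
Total = 2316.89 + 2067.16 = 4384.06 km

4384 km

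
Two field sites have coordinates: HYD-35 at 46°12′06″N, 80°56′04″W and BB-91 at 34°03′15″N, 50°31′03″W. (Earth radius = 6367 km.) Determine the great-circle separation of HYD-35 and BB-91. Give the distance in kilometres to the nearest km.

2891 km

HYD-35: φ = +46.20167°, λ = -80.93444°
BB-91: φ = +34.05417°, λ = -50.51750°
Δφ = -12.1475°,  Δλ = 30.4169°
a = sin²(Δφ/2) + cos φ₁ cos φ₂ sin²(Δλ/2) = 0.050658
c = 2·arcsin(√a) = 0.454035 rad = 26.0143°
d = R·c = 6367 × 0.454035 = 2890.8 km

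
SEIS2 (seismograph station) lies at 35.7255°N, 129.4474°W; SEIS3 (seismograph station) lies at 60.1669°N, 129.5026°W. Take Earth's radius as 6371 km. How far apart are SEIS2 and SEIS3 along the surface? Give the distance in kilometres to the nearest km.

Δφ = 24.4414°,  Δλ = -0.0552°
a = sin²(Δφ/2) + cos φ₁ cos φ₂ sin²(Δλ/2) = 0.044808
c = 2·arcsin(√a) = 0.426583 rad = 24.4414°
d = R·c = 6371 × 0.426583 = 2717.8 km

2718 km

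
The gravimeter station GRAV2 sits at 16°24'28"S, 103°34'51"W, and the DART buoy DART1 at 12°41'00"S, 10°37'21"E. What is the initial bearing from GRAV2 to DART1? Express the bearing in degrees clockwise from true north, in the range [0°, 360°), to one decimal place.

110.0°

GRAV2: φ = -16.40778°, λ = -103.58083°
DART1: φ = -12.68333°, λ = +10.62250°
Δλ = 114.2033°
y = sin Δλ · cos φ₂ = 0.889840
x = cos φ₁ sin φ₂ − sin φ₁ cos φ₂ cos Δλ = -0.323602
θ = atan2(y, x) = 109.9844° → 109.9844° (mod 360°)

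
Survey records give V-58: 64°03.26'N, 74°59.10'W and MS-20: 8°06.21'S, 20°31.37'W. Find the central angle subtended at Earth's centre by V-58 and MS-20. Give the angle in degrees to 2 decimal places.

82.82°

V-58: φ = +64.05433°, λ = -74.98500°
MS-20: φ = -8.10350°, λ = -20.52283°
Δφ = -72.1578°,  Δλ = 54.4622°
a = sin²(Δφ/2) + cos φ₁ cos φ₂ sin²(Δλ/2) = 0.437495
c = 2·arcsin(√a) = 1.445458 rad = 82.8187°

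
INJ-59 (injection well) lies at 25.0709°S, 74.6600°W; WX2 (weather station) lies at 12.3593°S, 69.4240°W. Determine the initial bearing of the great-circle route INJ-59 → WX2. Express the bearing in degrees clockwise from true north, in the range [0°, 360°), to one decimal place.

22.2°

Δλ = 5.2360°
y = sin Δλ · cos φ₂ = 0.089143
x = cos φ₁ sin φ₂ − sin φ₁ cos φ₂ cos Δλ = 0.218317
θ = atan2(y, x) = 22.2113° → 22.2113° (mod 360°)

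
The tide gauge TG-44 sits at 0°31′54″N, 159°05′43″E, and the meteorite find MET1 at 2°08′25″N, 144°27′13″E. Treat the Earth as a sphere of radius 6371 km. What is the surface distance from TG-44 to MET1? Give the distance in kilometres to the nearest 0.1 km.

TG-44: φ = +0.53167°, λ = +159.09528°
MET1: φ = +2.14028°, λ = +144.45361°
Δφ = 1.6086°,  Δλ = -14.6417°
a = sin²(Δφ/2) + cos φ₁ cos φ₂ sin²(Δλ/2) = 0.016422
c = 2·arcsin(√a) = 0.257005 rad = 14.7253°
d = R·c = 6371 × 0.257005 = 1637.4 km

1637.4 km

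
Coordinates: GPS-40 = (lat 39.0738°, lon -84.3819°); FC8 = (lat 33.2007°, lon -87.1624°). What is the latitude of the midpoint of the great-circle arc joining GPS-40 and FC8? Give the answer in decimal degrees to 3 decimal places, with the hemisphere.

36.145°N

Bx = cos φ₂ cos Δλ = 0.835773,  By = cos φ₂ sin Δλ = -0.040591
φₘ = atan2(sin φ₁ + sin φ₂, √((cos φ₁ + Bx)² + By²)) = 36.14527°
λₘ = λ₁ + atan2(By, cos φ₁ + Bx) = -85.82424°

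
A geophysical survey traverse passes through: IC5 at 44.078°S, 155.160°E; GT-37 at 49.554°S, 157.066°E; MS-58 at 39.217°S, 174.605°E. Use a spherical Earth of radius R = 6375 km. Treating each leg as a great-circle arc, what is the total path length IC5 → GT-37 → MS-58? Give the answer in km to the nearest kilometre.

IC5→GT-37: c = 0.098239 rad, d = 626.27 km
GT-37→MS-58: c = 0.282347 rad, d = 1799.96 km
Total = 626.27 + 1799.96 = 2426.24 km

2426 km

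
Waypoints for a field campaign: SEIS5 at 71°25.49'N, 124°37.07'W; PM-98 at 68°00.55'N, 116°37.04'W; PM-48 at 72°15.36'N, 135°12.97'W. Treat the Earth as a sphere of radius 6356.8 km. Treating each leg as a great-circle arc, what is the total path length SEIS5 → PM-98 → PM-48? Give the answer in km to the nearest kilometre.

1327 km

SEIS5: φ = +71.42483°, λ = -124.61783°
PM-98: φ = +68.00917°, λ = -116.61733°
PM-48: φ = +72.25600°, λ = -135.21617°
SEIS5→PM-98: c = 0.076666 rad, d = 487.35 km
PM-98→PM-48: c = 0.132048 rad, d = 839.41 km
Total = 487.35 + 839.41 = 1326.76 km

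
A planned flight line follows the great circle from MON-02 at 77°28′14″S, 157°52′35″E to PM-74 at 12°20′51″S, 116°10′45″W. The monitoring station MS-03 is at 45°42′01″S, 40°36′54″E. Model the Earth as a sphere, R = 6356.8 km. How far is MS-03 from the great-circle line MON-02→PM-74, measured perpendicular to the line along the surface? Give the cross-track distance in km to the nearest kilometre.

2996 km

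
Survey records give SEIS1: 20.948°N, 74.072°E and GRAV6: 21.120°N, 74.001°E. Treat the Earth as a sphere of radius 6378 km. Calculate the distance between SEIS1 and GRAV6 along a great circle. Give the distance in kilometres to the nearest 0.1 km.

Δφ = 0.1720°,  Δλ = -0.0710°
a = sin²(Δφ/2) + cos φ₁ cos φ₂ sin²(Δλ/2) = 0.000003
c = 2·arcsin(√a) = 0.003217 rad = 0.1843°
d = R·c = 6378 × 0.003217 = 20.5 km

20.5 km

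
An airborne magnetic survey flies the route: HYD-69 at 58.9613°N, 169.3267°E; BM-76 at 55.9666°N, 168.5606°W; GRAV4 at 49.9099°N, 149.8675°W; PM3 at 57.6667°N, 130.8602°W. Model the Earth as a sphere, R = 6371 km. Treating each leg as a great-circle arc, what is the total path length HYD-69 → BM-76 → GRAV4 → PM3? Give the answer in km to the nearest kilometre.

4282 km

HYD-69→BM-76: c = 0.212967 rad, d = 1356.81 km
BM-76→GRAV4: c = 0.222245 rad, d = 1415.92 km
GRAV4→PM3: c = 0.236899 rad, d = 1509.29 km
Total = 1356.81 + 1415.92 + 1509.29 = 4282.02 km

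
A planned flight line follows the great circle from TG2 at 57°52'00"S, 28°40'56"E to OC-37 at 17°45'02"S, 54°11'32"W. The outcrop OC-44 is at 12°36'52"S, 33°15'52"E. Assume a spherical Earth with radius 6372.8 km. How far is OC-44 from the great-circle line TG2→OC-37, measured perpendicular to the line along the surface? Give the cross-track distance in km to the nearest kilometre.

4950 km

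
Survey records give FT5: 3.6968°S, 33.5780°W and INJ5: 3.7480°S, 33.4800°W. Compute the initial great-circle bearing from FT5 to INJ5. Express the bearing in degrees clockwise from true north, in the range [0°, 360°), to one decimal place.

117.6°

Δλ = 0.0980°
y = sin Δλ · cos φ₂ = 0.001707
x = cos φ₁ sin φ₂ − sin φ₁ cos φ₂ cos Δλ = -0.000894
θ = atan2(y, x) = 117.6376° → 117.6376° (mod 360°)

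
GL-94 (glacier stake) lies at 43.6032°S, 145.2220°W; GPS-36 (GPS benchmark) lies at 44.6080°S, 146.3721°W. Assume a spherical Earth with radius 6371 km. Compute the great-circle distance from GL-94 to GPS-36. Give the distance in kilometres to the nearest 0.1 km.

Δφ = -1.0048°,  Δλ = -1.1501°
a = sin²(Δφ/2) + cos φ₁ cos φ₂ sin²(Δλ/2) = 0.000129
c = 2·arcsin(√a) = 0.022700 rad = 1.3006°
d = R·c = 6371 × 0.022700 = 144.6 km

144.6 km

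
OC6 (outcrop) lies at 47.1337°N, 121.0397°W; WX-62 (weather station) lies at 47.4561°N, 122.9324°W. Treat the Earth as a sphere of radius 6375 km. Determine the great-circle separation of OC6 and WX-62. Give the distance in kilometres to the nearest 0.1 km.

147.3 km

Δφ = 0.3224°,  Δλ = -1.8927°
a = sin²(Δφ/2) + cos φ₁ cos φ₂ sin²(Δλ/2) = 0.000133
c = 2·arcsin(√a) = 0.023100 rad = 1.3235°
d = R·c = 6375 × 0.023100 = 147.3 km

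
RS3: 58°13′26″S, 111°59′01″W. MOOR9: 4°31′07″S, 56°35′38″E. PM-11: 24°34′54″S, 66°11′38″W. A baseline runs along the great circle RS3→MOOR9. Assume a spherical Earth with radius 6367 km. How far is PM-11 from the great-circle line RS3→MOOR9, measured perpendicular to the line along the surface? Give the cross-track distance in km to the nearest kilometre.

RS3: φ = -58.22389°, λ = -111.98361°
MOOR9: φ = -4.51861°, λ = +56.59389°
PM-11: φ = -24.58167°, λ = -66.19389°
δ₁₃ = central angle RS3→PM-11 = 0.812680 rad  (haversine)
θ₁₃ = bearing RS3→PM-11 = 63.853°,  θ₁₂ = bearing RS3→MOOR9 = 167.245°
dₓₜ = R·arcsin(sin δ₁₃ · sin(θ₁₃ − θ₁₂)) = 6367·arcsin(0.72613·sin(-103.393°)) = -4994.140 km
|dₓₜ| = 4994.140 km

4994 km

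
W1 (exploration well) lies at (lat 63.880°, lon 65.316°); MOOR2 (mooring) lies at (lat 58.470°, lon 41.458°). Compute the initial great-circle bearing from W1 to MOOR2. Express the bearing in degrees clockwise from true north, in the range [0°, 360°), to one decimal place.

Δλ = -23.8580°
y = sin Δλ · cos φ₂ = -0.211516
x = cos φ₁ sin φ₂ − sin φ₁ cos φ₂ cos Δλ = -0.054160
θ = atan2(y, x) = -104.3624° → 255.6376° (mod 360°)

255.6°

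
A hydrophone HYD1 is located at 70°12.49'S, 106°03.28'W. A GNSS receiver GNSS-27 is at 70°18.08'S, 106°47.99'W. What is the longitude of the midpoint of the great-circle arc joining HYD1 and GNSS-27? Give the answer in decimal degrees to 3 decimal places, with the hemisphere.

106.426°W

HYD1: φ = -70.20817°, λ = -106.05467°
GNSS-27: φ = -70.30133°, λ = -106.79983°
Bx = cos φ₂ cos Δλ = 0.337045,  By = cos φ₂ sin Δλ = -0.004384
φₘ = atan2(sin φ₁ + sin φ₂, √((cos φ₁ + Bx)² + By²)) = -70.25514°
λₘ = λ₁ + atan2(By, cos φ₁ + Bx) = -106.42641°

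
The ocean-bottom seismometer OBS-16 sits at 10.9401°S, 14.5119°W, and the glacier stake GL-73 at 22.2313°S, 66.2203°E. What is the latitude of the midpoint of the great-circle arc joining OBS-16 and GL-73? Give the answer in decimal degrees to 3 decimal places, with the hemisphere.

Bx = cos φ₂ cos Δλ = 0.149077,  By = cos φ₂ sin Δλ = 0.913581
φₘ = atan2(sin φ₁ + sin φ₂, √((cos φ₁ + Bx)² + By²)) = -21.34484°
λₘ = λ₁ + atan2(By, cos φ₁ + Bx) = 24.42051°

21.345°S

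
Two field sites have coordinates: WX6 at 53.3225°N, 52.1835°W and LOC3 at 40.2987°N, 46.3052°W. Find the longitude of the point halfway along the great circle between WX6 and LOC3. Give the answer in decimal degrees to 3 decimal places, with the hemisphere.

48.887°W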